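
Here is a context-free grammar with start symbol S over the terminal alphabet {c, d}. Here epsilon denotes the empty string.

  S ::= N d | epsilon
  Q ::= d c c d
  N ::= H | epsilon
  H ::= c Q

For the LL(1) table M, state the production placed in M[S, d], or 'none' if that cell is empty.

FIRST(Q) = {d}
FIRST(H) = {c}
FIRST(N) = {epsilon, c}  (via H)
FIRST(S) = {epsilon, c, d}  (via N d)
FOLLOW(S) includes $ since S is the start symbol.
FOLLOW(S): S appears on no right-hand side. Thus FOLLOW(S) = {$}.
For S ::= N d: FIRST(N d) = {c, d}, so it goes in M[S, t] for t ∈ {c, d}.
For S ::= epsilon: FIRST(epsilon) = {epsilon}, so it goes in M[S, t] for t ∈ {}; since epsilon ∈ FIRST, also for every t ∈ FOLLOW(S) = {$}.

S ::= N d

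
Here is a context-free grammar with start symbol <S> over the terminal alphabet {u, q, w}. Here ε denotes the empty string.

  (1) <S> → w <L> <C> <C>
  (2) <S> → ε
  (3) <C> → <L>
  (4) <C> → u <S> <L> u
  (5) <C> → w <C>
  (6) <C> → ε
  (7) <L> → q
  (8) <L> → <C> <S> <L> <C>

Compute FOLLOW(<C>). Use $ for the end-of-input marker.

FIRST(<S>) = {ε, w}
FIRST(<C>) = {ε, q, u, w}  (via <L>)
FIRST(<L>) = {q, u, w}  (via <C> <S> <L> <C>)
FOLLOW(<S>) includes $ since <S> is the start symbol.
FOLLOW(<S>): in <C>→u <S> <L> u, <S> is followed by <L> u with FIRST {q, u, w}; in <L>→<C> <S> <L> <C>, <S> is followed by <L> <C> with FIRST {q, u, w}. Thus FOLLOW(<S>) = {$, q, u, w}.
FOLLOW(<C>): in <S>→w <L> <C> <C> (occurrence 1), <C> is followed by <C> with FIRST {ε, q, u, w}; in <S>→w <L> <C> <C> (occurrence 1), the suffix after <C> is nullable, so FOLLOW(<C>) ⊇ FOLLOW(<S>) = {$, q, u, w}; in <S>→w <L> <C> <C> (occurrence 2), the suffix after <C> is empty, so FOLLOW(<C>) ⊇ FOLLOW(<S>) = {$, q, u, w}; in <C>→w <C>, the suffix after <C> is empty (adds nothing new); in <L>→<C> <S> <L> <C> (occurrence 1), <C> is followed by <S> <L> <C> with FIRST {q, u, w}; in <L>→<C> <S> <L> <C> (occurrence 2), the suffix after <C> is empty, so FOLLOW(<C>) ⊇ FOLLOW(<L>) = {$, q, u, w}. Thus FOLLOW(<C>) = {$, q, u, w}.
FOLLOW(<L>): in <S>→w <L> <C> <C>, <L> is followed by <C> <C> with FIRST {ε, q, u, w}; in <S>→w <L> <C> <C>, the suffix after <L> is nullable, so FOLLOW(<L>) ⊇ FOLLOW(<S>) = {$, q, u, w}; in <C>→<L>, the suffix after <L> is empty, so FOLLOW(<L>) ⊇ FOLLOW(<C>) = {$, q, u, w}; in <C>→u <S> <L> u, <L> is followed by u with FIRST {u}; in <L>→<C> <S> <L> <C>, <L> is followed by <C> with FIRST {ε, q, u, w}; in <L>→<C> <S> <L> <C>, the suffix after <L> is nullable (adds nothing new). Thus FOLLOW(<L>) = {$, q, u, w}.

{$, q, u, w}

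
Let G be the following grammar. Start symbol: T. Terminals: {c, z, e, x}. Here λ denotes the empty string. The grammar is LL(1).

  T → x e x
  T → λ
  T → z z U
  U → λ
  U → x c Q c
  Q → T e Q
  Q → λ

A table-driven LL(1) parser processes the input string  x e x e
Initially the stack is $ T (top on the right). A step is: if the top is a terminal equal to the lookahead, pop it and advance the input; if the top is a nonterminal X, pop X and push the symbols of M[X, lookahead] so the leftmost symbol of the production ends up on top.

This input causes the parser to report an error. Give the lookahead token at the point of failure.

step 1: stack=$ T  input=x e x e $  — expand T → x e x
step 2: stack=$ x e x  input=x e x e $  — match x
step 3: stack=$ x e  input=e x e $  — match e
step 4: stack=$ x  input=x e $  — match x
step 5: stack=$  input=e $  — error: stack empty but input remains

e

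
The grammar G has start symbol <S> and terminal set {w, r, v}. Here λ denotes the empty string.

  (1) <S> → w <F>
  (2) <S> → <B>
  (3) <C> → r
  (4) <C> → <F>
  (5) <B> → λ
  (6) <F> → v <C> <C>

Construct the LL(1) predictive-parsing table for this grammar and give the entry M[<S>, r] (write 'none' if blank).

none

FIRST(<B>) = {λ}
FIRST(<F>) = {v}
FIRST(<S>) = {λ, w}  (via <B>)
FIRST(<C>) = {r, v}  (via <F>)
FOLLOW(<S>) includes $ since <S> is the start symbol.
FOLLOW(<S>): <S> appears on no right-hand side. Thus FOLLOW(<S>) = {$}.
For <S> → w <F>: FIRST(w <F>) = {w}, so it goes in M[<S>, t] for t ∈ {w}.
For <S> → <B>: FIRST(<B>) = {λ}, so it goes in M[<S>, t] for t ∈ {}; since λ ∈ FIRST, also for every t ∈ FOLLOW(<S>) = {$}.
None of these place a production in M[<S>, r].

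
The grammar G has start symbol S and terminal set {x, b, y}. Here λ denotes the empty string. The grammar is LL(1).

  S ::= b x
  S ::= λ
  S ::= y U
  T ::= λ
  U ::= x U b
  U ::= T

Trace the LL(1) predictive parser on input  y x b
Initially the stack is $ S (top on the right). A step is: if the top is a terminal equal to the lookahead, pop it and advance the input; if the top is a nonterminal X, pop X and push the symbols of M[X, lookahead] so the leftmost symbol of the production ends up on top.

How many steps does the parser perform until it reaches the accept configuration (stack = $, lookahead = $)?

     Stack    Input    Action
  1  $ S      y x b $  expand S ::= y U
  2  $ U y    y x b $  match y
  3  $ U      x b $    expand U ::= x U b
  4  $ b U x  x b $    match x
  5  $ b U    b $      expand U ::= T
  6  $ b T    b $      expand T ::= λ
  7  $ b      b $      match b
Accept reached after 7 steps.

7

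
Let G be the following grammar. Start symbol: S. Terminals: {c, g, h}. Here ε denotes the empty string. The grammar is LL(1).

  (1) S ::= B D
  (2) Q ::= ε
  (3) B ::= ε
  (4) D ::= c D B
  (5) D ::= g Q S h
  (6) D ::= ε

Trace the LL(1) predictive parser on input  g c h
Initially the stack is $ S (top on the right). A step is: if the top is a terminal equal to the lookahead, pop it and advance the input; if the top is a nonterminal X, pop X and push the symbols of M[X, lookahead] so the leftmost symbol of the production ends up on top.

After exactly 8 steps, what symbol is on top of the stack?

step 1: stack=$ S  input=g c h $  — expand S ::= B D
step 2: stack=$ D B  input=g c h $  — expand B ::= ε
step 3: stack=$ D  input=g c h $  — expand D ::= g Q S h
step 4: stack=$ h S Q g  input=g c h $  — match g
step 5: stack=$ h S Q  input=c h $  — expand Q ::= ε
step 6: stack=$ h S  input=c h $  — expand S ::= B D
step 7: stack=$ h D B  input=c h $  — expand B ::= ε
step 8: stack=$ h D  input=c h $  — expand D ::= c D B
Stack after step 8: $ h B D c (top = c).

c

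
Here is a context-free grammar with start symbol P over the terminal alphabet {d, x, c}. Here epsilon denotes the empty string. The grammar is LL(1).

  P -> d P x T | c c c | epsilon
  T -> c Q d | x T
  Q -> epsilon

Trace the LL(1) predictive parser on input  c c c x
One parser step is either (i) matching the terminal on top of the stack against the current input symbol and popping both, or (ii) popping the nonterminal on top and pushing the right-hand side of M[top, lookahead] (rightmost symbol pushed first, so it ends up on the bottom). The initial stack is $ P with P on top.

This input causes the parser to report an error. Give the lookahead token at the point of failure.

step 1: stack=$ P  input=c c c x $  — expand P -> c c c
step 2: stack=$ c c c  input=c c c x $  — match c
step 3: stack=$ c c  input=c c x $  — match c
step 4: stack=$ c  input=c x $  — match c
step 5: stack=$  input=x $  — error: stack empty but input remains

x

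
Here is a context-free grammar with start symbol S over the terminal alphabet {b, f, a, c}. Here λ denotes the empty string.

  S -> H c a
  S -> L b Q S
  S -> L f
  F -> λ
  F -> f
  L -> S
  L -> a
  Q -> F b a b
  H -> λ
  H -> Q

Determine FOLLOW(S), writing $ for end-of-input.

{$, b, f}

FIRST(F): from F->λ we get {λ}; from F->f we get {f}. So FIRST(F) = {λ, f}.
FIRST(Q): from Q->F b a b we get {b, f}. So FIRST(Q) = {b, f}.
FIRST(H): from H->λ we get {λ}; from H->Q we get {b, f}. So FIRST(H) = {λ, b, f}.
FIRST(S): from S->H c a we get {b, c, f}; from S->L b Q S we get {a, b, c, f}; from S->L f we get {a, b, c, f}. So FIRST(S) = {a, b, c, f}.
FIRST(L): from L->S we get {a, b, c, f}; from L->a we get {a}. So FIRST(L) = {a, b, c, f}.
FOLLOW(S) includes $ since S is the start symbol.
FOLLOW(F): in Q->F b a b, F is followed by b a b with FIRST {b}. Thus FOLLOW(F) = {b}.
FOLLOW(L): in S->L b Q S, L is followed by b Q S with FIRST {b}; in S->L f, L is followed by f with FIRST {f}. Thus FOLLOW(L) = {b, f}.
FOLLOW(S): in S->L b Q S, the suffix after S is empty (adds nothing new); in L->S, the suffix after S is empty, so FOLLOW(S) ⊇ FOLLOW(L) = {b, f}. Thus FOLLOW(S) = {$, b, f}.
FOLLOW(H): in S->H c a, H is followed by c a with FIRST {c}. Thus FOLLOW(H) = {c}.
FOLLOW(Q): in S->L b Q S, Q is followed by S with FIRST {a, b, c, f}; in H->Q, the suffix after Q is empty, so FOLLOW(Q) ⊇ FOLLOW(H) = {c}. Thus FOLLOW(Q) = {a, b, c, f}.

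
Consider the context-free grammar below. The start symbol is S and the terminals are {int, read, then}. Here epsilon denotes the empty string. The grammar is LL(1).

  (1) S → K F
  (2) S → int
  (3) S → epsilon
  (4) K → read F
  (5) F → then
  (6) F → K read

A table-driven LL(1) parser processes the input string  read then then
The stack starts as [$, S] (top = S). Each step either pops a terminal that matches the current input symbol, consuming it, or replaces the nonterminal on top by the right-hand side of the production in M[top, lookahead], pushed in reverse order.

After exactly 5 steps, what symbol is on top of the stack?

     Stack       Input             Action
  1  $ S         read then then $  expand S → K F
  2  $ F K       read then then $  expand K → read F
  3  $ F F read  read then then $  match read
  4  $ F F       then then $       expand F → then
  5  $ F then    then then $       match then
Stack after step 5: $ F (top = F).

F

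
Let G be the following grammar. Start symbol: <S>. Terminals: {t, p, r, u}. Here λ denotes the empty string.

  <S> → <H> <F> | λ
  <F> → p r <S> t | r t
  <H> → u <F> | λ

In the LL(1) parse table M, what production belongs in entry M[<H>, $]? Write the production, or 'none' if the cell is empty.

FIRST(<F>) = {p, r}
FIRST(<H>) = {λ, u}
FIRST(<S>) = {λ, p, r, u}  (via <H> <F>)
FOLLOW(<S>) includes $ since <S> is the start symbol.
FOLLOW(<H>): in <S>→<H> <F>, <H> is followed by <F> with FIRST {p, r}. Thus FOLLOW(<H>) = {p, r}.
For <H> → u <F>: FIRST(u <F>) = {u}, so it goes in M[<H>, t] for t ∈ {u}.
For <H> → λ: FIRST(λ) = {λ}, so it goes in M[<H>, t] for t ∈ {}; since λ ∈ FIRST, also for every t ∈ FOLLOW(<H>) = {p, r}.
None of these place a production in M[<H>, $].

none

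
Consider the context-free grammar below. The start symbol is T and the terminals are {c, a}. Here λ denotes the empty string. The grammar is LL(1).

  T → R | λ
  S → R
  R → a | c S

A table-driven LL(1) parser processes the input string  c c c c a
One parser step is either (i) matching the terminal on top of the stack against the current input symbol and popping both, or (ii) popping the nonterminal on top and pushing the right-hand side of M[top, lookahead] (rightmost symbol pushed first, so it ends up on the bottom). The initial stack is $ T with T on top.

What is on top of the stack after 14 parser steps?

      Stack  Input        Action
   1  $ T    c c c c a $  expand T → R
   2  $ R    c c c c a $  expand R → c S
   3  $ S c  c c c c a $  match c
   4  $ S    c c c a $    expand S → R
   5  $ R    c c c a $    expand R → c S
   6  $ S c  c c c a $    match c
   7  $ S    c c a $      expand S → R
   8  $ R    c c a $      expand R → c S
   9  $ S c  c c a $      match c
  10  $ S    c a $        expand S → R
  11  $ R    c a $        expand R → c S
  12  $ S c  c a $        match c
  13  $ S    a $          expand S → R
  14  $ R    a $          expand R → a
Stack after step 14: $ a (top = a).

a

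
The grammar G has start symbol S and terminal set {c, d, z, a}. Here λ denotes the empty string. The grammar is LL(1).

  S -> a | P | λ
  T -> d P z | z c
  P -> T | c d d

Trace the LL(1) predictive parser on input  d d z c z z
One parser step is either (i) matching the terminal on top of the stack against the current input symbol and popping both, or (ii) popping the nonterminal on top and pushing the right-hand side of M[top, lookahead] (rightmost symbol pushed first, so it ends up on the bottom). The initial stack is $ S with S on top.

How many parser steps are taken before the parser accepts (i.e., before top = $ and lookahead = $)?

      Stack      Input          Action
   1  $ S        d d z c z z $  expand S -> P
   2  $ P        d d z c z z $  expand P -> T
   3  $ T        d d z c z z $  expand T -> d P z
   4  $ z P d    d d z c z z $  match d
   5  $ z P      d z c z z $    expand P -> T
   6  $ z T      d z c z z $    expand T -> d P z
   7  $ z z P d  d z c z z $    match d
   8  $ z z P    z c z z $      expand P -> T
   9  $ z z T    z c z z $      expand T -> z c
  10  $ z z c z  z c z z $      match z
  11  $ z z c    c z z $        match c
  12  $ z z      z z $          match z
  13  $ z        z $            match z
Accept reached after 13 steps.

13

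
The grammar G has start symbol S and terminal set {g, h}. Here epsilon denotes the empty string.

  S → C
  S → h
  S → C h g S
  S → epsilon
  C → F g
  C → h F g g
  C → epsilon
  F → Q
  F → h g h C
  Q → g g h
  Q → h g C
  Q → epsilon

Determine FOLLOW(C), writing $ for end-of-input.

{$, g, h}

FIRST(Q) = {epsilon, g, h}
FIRST(F) = {epsilon, g, h}  (via Q)
FIRST(C) = {epsilon, g, h}  (via F g)
FIRST(S) = {epsilon, g, h}  (via C, C h g S)
FOLLOW(S) includes $ since S is the start symbol.
FOLLOW(S): in S→C h g S, the suffix after S is empty (adds nothing new). Thus FOLLOW(S) = {$}.
FOLLOW(F): in C→F g, F is followed by g with FIRST {g}; in C→h F g g, F is followed by g g with FIRST {g}. Thus FOLLOW(F) = {g}.
FOLLOW(Q): in F→Q, the suffix after Q is empty, so FOLLOW(Q) ⊇ FOLLOW(F) = {g}. Thus FOLLOW(Q) = {g}.
FOLLOW(C): in S→C, the suffix after C is empty, so FOLLOW(C) ⊇ FOLLOW(S) = {$}; in S→C h g S, C is followed by h g S with FIRST {h}; in F→h g h C, the suffix after C is empty, so FOLLOW(C) ⊇ FOLLOW(F) = {g}; in Q→h g C, the suffix after C is empty, so FOLLOW(C) ⊇ FOLLOW(Q) = {g}. Thus FOLLOW(C) = {$, g, h}.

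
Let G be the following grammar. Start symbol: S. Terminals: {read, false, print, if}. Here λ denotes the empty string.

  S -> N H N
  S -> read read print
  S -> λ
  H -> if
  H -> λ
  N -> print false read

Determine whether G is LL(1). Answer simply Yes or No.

FIRST(S) = {λ, print, read}
FIRST(H) = {λ, if}
FIRST(N) = {print}
FOLLOW(S) = {$}
FOLLOW(H) = {print}
FOLLOW(N) = {$, if, print}
Each cell of M receives at most one production.

Yes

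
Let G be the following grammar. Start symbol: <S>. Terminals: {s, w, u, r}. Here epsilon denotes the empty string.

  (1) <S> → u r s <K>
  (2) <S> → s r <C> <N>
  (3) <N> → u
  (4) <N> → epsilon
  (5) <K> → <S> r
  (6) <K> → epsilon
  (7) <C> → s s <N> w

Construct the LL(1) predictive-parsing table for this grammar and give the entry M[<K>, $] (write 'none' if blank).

FIRST(<S>) = {s, u}
FIRST(<N>) = {epsilon, u}
FIRST(<C>) = {s}
FIRST(<K>) = {epsilon, s, u}  (via <S> r)
FOLLOW(<S>) includes $ since <S> is the start symbol.
FOLLOW(<S>): in <K>→<S> r, <S> is followed by r with FIRST {r}. Thus FOLLOW(<S>) = {$, r}.
FOLLOW(<K>): in <S>→u r s <K>, the suffix after <K> is empty, so FOLLOW(<K>) ⊇ FOLLOW(<S>) = {$, r}. Thus FOLLOW(<K>) = {$, r}.
For <K> → <S> r: FIRST(<S> r) = {s, u}, so it goes in M[<K>, t] for t ∈ {s, u}.
For <K> → epsilon: FIRST(epsilon) = {epsilon}, so it goes in M[<K>, t] for t ∈ {}; since epsilon ∈ FIRST, also for every t ∈ FOLLOW(<K>) = {$, r}.

<K> → epsilon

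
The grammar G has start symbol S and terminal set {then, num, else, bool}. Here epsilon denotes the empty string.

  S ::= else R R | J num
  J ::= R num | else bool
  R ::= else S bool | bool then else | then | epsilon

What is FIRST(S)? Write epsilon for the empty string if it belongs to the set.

{bool, else, num, then}

FIRST(R): from R::=else S bool we get {else}; from R::=bool then else we get {bool}; from R::=then we get {then}; from R::=epsilon we get {epsilon}. So FIRST(R) = {epsilon, bool, else, then}.
FIRST(J): from J::=R num we get {bool, else, num, then}; from J::=else bool we get {else}. So FIRST(J) = {bool, else, num, then}.
FIRST(S): from S::=else R R we get {else}; from S::=J num we get {bool, else, num, then}. So FIRST(S) = {bool, else, num, then}.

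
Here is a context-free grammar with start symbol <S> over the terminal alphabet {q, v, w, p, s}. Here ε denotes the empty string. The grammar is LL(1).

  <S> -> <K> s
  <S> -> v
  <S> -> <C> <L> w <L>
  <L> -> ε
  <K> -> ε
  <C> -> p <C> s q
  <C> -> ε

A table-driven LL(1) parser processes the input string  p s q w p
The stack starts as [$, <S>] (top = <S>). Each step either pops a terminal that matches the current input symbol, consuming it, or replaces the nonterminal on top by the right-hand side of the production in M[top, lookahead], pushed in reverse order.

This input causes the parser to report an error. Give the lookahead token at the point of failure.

step 1: stack=$ <S>  input=p s q w p $  — expand <S> -> <C> <L> w <L>
step 2: stack=$ <L> w <L> <C>  input=p s q w p $  — expand <C> -> p <C> s q
step 3: stack=$ <L> w <L> q s <C> p  input=p s q w p $  — match p
step 4: stack=$ <L> w <L> q s <C>  input=s q w p $  — expand <C> -> ε
step 5: stack=$ <L> w <L> q s  input=s q w p $  — match s
step 6: stack=$ <L> w <L> q  input=q w p $  — match q
step 7: stack=$ <L> w <L>  input=w p $  — expand <L> -> ε
step 8: stack=$ <L> w  input=w p $  — match w
step 9: stack=$ <L>  input=p $  — error: M[<L>, p] is empty

p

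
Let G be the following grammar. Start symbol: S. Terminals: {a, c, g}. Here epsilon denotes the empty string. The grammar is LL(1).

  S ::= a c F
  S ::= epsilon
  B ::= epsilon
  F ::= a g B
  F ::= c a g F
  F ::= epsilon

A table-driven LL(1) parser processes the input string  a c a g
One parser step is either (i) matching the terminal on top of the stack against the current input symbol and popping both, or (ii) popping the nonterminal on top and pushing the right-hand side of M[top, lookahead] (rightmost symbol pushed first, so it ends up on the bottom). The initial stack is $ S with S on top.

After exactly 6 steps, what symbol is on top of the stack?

B

     Stack    Input      Action
  1  $ S      a c a g $  expand S ::= a c F
  2  $ F c a  a c a g $  match a
  3  $ F c    c a g $    match c
  4  $ F      a g $      expand F ::= a g B
  5  $ B g a  a g $      match a
  6  $ B g    g $        match g
Stack after step 6: $ B (top = B).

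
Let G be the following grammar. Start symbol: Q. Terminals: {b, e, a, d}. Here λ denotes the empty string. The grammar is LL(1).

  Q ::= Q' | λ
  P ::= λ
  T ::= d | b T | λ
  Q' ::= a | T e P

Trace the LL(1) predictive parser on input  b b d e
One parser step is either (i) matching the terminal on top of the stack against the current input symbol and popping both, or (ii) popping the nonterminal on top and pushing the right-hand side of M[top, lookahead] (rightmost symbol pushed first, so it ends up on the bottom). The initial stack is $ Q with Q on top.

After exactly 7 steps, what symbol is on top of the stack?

step 1: stack=$ Q  input=b b d e $  — expand Q ::= Q'
step 2: stack=$ Q'  input=b b d e $  — expand Q' ::= T e P
step 3: stack=$ P e T  input=b b d e $  — expand T ::= b T
step 4: stack=$ P e T b  input=b b d e $  — match b
step 5: stack=$ P e T  input=b d e $  — expand T ::= b T
step 6: stack=$ P e T b  input=b d e $  — match b
step 7: stack=$ P e T  input=d e $  — expand T ::= d
Stack after step 7: $ P e d (top = d).

d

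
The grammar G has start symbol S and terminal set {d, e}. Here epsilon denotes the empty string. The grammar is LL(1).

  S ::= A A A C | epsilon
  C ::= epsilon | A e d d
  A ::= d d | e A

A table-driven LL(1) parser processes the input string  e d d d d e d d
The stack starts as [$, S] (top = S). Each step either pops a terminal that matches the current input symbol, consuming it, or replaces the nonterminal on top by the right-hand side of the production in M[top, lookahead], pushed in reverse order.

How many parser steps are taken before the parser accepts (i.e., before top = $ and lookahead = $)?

step 1: stack=$ S  input=e d d d d e d d $  — expand S ::= A A A C
step 2: stack=$ C A A A  input=e d d d d e d d $  — expand A ::= e A
step 3: stack=$ C A A A e  input=e d d d d e d d $  — match e
step 4: stack=$ C A A A  input=d d d d e d d $  — expand A ::= d d
step 5: stack=$ C A A d d  input=d d d d e d d $  — match d
step 6: stack=$ C A A d  input=d d d e d d $  — match d
step 7: stack=$ C A A  input=d d e d d $  — expand A ::= d d
step 8: stack=$ C A d d  input=d d e d d $  — match d
step 9: stack=$ C A d  input=d e d d $  — match d
step 10: stack=$ C A  input=e d d $  — expand A ::= e A
step 11: stack=$ C A e  input=e d d $  — match e
step 12: stack=$ C A  input=d d $  — expand A ::= d d
step 13: stack=$ C d d  input=d d $  — match d
step 14: stack=$ C d  input=d $  — match d
step 15: stack=$ C  input=$  — expand C ::= epsilon
Accept reached after 15 steps.

15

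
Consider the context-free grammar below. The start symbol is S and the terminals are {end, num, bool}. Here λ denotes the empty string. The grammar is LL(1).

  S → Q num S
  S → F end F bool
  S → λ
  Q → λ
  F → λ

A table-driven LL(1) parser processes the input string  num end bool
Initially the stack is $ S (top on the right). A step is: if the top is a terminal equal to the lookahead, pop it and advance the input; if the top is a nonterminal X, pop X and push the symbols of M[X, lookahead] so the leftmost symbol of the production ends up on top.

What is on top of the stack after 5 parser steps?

     Stack           Input           Action
  1  $ S             num end bool $  expand S → Q num S
  2  $ S num Q       num end bool $  expand Q → λ
  3  $ S num         num end bool $  match num
  4  $ S             end bool $      expand S → F end F bool
  5  $ bool F end F  end bool $      expand F → λ
Stack after step 5: $ bool F end (top = end).

end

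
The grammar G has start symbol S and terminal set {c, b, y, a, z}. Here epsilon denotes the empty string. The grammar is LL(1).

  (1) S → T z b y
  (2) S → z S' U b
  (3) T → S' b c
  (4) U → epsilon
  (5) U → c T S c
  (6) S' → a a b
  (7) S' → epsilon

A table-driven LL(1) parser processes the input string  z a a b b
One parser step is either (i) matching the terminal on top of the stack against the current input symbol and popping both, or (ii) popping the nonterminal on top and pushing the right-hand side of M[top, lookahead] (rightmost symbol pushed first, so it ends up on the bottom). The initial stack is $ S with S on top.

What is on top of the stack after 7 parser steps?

b

     Stack        Input        Action
  1  $ S          z a a b b $  expand S → z S' U b
  2  $ b U S' z   z a a b b $  match z
  3  $ b U S'     a a b b $    expand S' → a a b
  4  $ b U b a a  a a b b $    match a
  5  $ b U b a    a b b $      match a
  6  $ b U b      b b $        match b
  7  $ b U        b $          expand U → epsilon
Stack after step 7: $ b (top = b).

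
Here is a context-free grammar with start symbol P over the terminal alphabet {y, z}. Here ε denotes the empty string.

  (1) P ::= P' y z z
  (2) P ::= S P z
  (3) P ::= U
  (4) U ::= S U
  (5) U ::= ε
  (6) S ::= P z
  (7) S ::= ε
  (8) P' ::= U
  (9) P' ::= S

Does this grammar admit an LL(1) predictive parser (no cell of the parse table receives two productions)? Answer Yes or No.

No

FIRST(P) = {ε, y, z}
FIRST(U) = {ε, y, z}
FIRST(S) = {ε, y, z}
FIRST(P') = {ε, y, z}
FOLLOW(P) = {$, z}
FOLLOW(U) = {$, y, z}
FOLLOW(S) = {$, y, z}
FOLLOW(P') = {y}
Cell M[P, y] receives both P ::= P' y z z and P ::= S P z and P ::= U — the grammar is not LL(1).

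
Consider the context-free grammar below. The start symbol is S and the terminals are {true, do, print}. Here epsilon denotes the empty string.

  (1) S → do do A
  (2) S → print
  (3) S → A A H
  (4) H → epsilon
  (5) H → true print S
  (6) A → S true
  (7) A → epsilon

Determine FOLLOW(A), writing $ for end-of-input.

{$, do, print, true}

FIRST(H) = {epsilon, true}
FIRST(S) = {epsilon, do, print, true}  (via A A H)
FIRST(A) = {epsilon, do, print, true}  (via S true)
FOLLOW(S) includes $ since S is the start symbol.
FOLLOW(S): in H→true print S, the suffix after S is empty, so FOLLOW(S) ⊇ FOLLOW(H) = {$, true}; in A→S true, S is followed by true with FIRST {true}. Thus FOLLOW(S) = {$, true}.
FOLLOW(H): in S→A A H, the suffix after H is empty, so FOLLOW(H) ⊇ FOLLOW(S) = {$, true}. Thus FOLLOW(H) = {$, true}.
FOLLOW(A): in S→do do A, the suffix after A is empty, so FOLLOW(A) ⊇ FOLLOW(S) = {$, true}; in S→A A H (occurrence 1), A is followed by A H with FIRST {epsilon, do, print, true}; in S→A A H (occurrence 1), the suffix after A is nullable, so FOLLOW(A) ⊇ FOLLOW(S) = {$, true}; in S→A A H (occurrence 2), A is followed by H with FIRST {epsilon, true}; in S→A A H (occurrence 2), the suffix after A is nullable, so FOLLOW(A) ⊇ FOLLOW(S) = {$, true}. Thus FOLLOW(A) = {$, do, print, true}.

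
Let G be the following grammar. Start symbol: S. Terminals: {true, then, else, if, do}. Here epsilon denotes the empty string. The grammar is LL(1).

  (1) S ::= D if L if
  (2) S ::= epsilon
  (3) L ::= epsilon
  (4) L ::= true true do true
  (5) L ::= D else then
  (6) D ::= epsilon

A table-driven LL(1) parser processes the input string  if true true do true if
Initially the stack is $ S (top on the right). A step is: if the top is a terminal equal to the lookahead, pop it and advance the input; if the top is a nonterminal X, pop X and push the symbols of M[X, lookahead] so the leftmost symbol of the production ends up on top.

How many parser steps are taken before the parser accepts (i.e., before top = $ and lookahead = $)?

9

     Stack                   Input                      Action
  1  $ S                     if true true do true if $  expand S ::= D if L if
  2  $ if L if D             if true true do true if $  expand D ::= epsilon
  3  $ if L if               if true true do true if $  match if
  4  $ if L                  true true do true if $     expand L ::= true true do true
  5  $ if true do true true  true true do true if $     match true
  6  $ if true do true       true do true if $          match true
  7  $ if true do            do true if $               match do
  8  $ if true               true if $                  match true
  9  $ if                    if $                       match if
Accept reached after 9 steps.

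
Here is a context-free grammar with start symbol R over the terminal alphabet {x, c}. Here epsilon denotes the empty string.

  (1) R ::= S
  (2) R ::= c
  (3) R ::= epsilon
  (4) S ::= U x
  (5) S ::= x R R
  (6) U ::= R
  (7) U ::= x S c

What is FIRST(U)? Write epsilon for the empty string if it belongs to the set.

FIRST(R) = {epsilon, c, x}  (via S)
FIRST(U) = {epsilon, c, x}  (via R)
FIRST(S) = {c, x}  (via U x)

{epsilon, c, x}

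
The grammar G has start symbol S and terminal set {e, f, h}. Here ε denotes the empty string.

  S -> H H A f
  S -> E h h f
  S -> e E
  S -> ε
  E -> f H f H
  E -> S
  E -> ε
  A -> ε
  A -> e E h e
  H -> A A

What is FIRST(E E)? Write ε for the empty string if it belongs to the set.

FIRST(A) = {ε, e}
FIRST(H) = {ε, e}  (via A A)
FIRST(S) = {ε, e, f, h}  (via H H A f, E h h f)
FIRST(E) = {ε, e, f, h}  (via S)
FIRST(E E): take FIRST of each symbol in turn, carrying on past any symbol whose FIRST contains ε; result {ε, e, f, h}.

{ε, e, f, h}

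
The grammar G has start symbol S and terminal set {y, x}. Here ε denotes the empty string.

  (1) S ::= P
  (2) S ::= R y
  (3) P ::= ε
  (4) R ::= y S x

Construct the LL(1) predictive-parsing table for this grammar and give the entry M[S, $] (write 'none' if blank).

FIRST(P): from P::=ε we get {ε}. So FIRST(P) = {ε}.
FIRST(R): from R::=y S x we get {y}. So FIRST(R) = {y}.
FIRST(S): from S::=P we get {ε}; from S::=R y we get {y}. So FIRST(S) = {ε, y}.
FOLLOW(S) includes $ since S is the start symbol.
FOLLOW(S): in R::=y S x, S is followed by x with FIRST {x}. Thus FOLLOW(S) = {$, x}.
For S ::= P: FIRST(P) = {ε}, so it goes in M[S, t] for t ∈ {}; since ε ∈ FIRST, also for every t ∈ FOLLOW(S) = {$, x}.
For S ::= R y: FIRST(R y) = {y}, so it goes in M[S, t] for t ∈ {y}.

S ::= P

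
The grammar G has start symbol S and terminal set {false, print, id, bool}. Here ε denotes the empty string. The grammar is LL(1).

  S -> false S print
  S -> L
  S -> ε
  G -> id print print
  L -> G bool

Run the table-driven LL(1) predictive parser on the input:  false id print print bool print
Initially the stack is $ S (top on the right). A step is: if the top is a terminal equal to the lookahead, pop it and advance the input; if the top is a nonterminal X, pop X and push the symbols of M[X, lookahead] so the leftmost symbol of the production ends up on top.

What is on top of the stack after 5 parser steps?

id

     Stack            Input                              Action
  1  $ S              false id print print bool print $  expand S -> false S print
  2  $ print S false  false id print print bool print $  match false
  3  $ print S        id print print bool print $        expand S -> L
  4  $ print L        id print print bool print $        expand L -> G bool
  5  $ print bool G   id print print bool print $        expand G -> id print print
Stack after step 5: $ print bool print print id (top = id).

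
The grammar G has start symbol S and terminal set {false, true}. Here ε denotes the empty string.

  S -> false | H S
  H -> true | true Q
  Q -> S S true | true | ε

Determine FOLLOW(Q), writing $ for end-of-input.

{false, true}

FIRST(H): from H->true we get {true}; from H->true Q we get {true}. So FIRST(H) = {true}.
FIRST(S): from S->false we get {false}; from S->H S we get {true}. So FIRST(S) = {false, true}.
FIRST(Q): from Q->S S true we get {false, true}; from Q->true we get {true}; from Q->ε we get {ε}. So FIRST(Q) = {ε, false, true}.
FOLLOW(S) includes $ since S is the start symbol.
FOLLOW(S): in S->H S, the suffix after S is empty (adds nothing new); in Q->S S true (occurrence 1), S is followed by S true with FIRST {false, true}; in Q->S S true (occurrence 2), S is followed by true with FIRST {true}. Thus FOLLOW(S) = {$, false, true}.
FOLLOW(H): in S->H S, H is followed by S with FIRST {false, true}. Thus FOLLOW(H) = {false, true}.
FOLLOW(Q): in H->true Q, the suffix after Q is empty, so FOLLOW(Q) ⊇ FOLLOW(H) = {false, true}. Thus FOLLOW(Q) = {false, true}.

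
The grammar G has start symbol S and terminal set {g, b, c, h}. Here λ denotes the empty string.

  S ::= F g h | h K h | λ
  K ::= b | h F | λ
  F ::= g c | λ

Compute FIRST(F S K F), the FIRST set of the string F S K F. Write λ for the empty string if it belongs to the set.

FIRST(K): from K::=b we get {b}; from K::=h F we get {h}; from K::=λ we get {λ}. So FIRST(K) = {λ, b, h}.
FIRST(F): from F::=g c we get {g}; from F::=λ we get {λ}. So FIRST(F) = {λ, g}.
FIRST(S): from S::=F g h we get {g}; from S::=h K h we get {h}; from S::=λ we get {λ}. So FIRST(S) = {λ, g, h}.
FIRST(F S K F): take FIRST of each symbol in turn, carrying on past any symbol whose FIRST contains λ; result {λ, b, g, h}.

{λ, b, g, h}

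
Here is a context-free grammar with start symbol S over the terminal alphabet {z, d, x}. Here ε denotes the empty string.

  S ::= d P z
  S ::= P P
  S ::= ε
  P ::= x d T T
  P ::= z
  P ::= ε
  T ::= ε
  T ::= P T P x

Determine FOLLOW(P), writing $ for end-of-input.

FIRST(P) = {ε, x, z}
FIRST(S) = {ε, d, x, z}  (via P P)
FIRST(T) = {ε, x, z}  (via P T P x)
FOLLOW(S) includes $ since S is the start symbol.
FOLLOW(S): S appears on no right-hand side. Thus FOLLOW(S) = {$}.
FOLLOW(P): in S::=d P z, P is followed by z with FIRST {z}; in S::=P P (occurrence 1), P is followed by P with FIRST {ε, x, z}; in S::=P P (occurrence 1), the suffix after P is nullable, so FOLLOW(P) ⊇ FOLLOW(S) = {$}; in S::=P P (occurrence 2), the suffix after P is empty, so FOLLOW(P) ⊇ FOLLOW(S) = {$}; in T::=P T P x (occurrence 1), P is followed by T P x with FIRST {x, z}; in T::=P T P x (occurrence 2), P is followed by x with FIRST {x}. Thus FOLLOW(P) = {$, x, z}.
FOLLOW(T): in P::=x d T T (occurrence 1), T is followed by T with FIRST {ε, x, z}; in P::=x d T T (occurrence 1), the suffix after T is nullable, so FOLLOW(T) ⊇ FOLLOW(P) = {$, x, z}; in P::=x d T T (occurrence 2), the suffix after T is empty, so FOLLOW(T) ⊇ FOLLOW(P) = {$, x, z}; in T::=P T P x, T is followed by P x with FIRST {x, z}. Thus FOLLOW(T) = {$, x, z}.

{$, x, z}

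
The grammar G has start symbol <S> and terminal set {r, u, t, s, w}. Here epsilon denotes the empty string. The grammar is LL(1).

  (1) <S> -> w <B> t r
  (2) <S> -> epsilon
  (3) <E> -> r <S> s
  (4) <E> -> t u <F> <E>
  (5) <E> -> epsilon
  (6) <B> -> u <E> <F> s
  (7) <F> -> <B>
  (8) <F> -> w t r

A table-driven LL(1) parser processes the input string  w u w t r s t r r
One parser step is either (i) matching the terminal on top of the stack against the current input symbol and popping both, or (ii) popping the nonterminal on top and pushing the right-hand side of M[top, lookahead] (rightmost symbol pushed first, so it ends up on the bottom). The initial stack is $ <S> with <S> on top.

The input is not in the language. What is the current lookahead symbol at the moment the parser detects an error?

r

      Stack              Input                Action
   1  $ <S>              w u w t r s t r r $  expand <S> -> w <B> t r
   2  $ r t <B> w        w u w t r s t r r $  match w
   3  $ r t <B>          u w t r s t r r $    expand <B> -> u <E> <F> s
   4  $ r t s <F> <E> u  u w t r s t r r $    match u
   5  $ r t s <F> <E>    w t r s t r r $      expand <E> -> epsilon
   6  $ r t s <F>        w t r s t r r $      expand <F> -> w t r
   7  $ r t s r t w      w t r s t r r $      match w
   8  $ r t s r t        t r s t r r $        match t
   9  $ r t s r          r s t r r $          match r
  10  $ r t s            s t r r $            match s
  11  $ r t              t r r $              match t
  12  $ r                r r $                match r
  13  $                  r $                  error: stack empty but input remains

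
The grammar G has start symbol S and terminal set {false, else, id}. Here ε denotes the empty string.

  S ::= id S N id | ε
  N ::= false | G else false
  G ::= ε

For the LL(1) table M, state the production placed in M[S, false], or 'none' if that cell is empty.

S ::= ε

FIRST(S): from S::=id S N id we get {id}; from S::=ε we get {ε}. So FIRST(S) = {ε, id}.
FIRST(G): from G::=ε we get {ε}. So FIRST(G) = {ε}.
FIRST(N): from N::=false we get {false}; from N::=G else false we get {else}. So FIRST(N) = {else, false}.
FOLLOW(S) includes $ since S is the start symbol.
FOLLOW(S): in S::=id S N id, S is followed by N id with FIRST {else, false}. Thus FOLLOW(S) = {$, else, false}.
For S ::= id S N id: FIRST(id S N id) = {id}, so it goes in M[S, t] for t ∈ {id}.
For S ::= ε: FIRST(ε) = {ε}, so it goes in M[S, t] for t ∈ {}; since ε ∈ FIRST, also for every t ∈ FOLLOW(S) = {$, else, false}.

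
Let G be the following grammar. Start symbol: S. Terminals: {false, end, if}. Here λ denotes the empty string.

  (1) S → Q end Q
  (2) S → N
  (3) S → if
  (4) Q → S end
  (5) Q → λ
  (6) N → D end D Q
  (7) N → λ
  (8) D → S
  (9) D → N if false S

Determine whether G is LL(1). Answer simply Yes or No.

FIRST(S) = {λ, end, if}
FIRST(Q) = {λ, end, if}
FIRST(N) = {λ, end, if}
FIRST(D) = {λ, end, if}
FOLLOW(S) = {$, end, if}
FOLLOW(Q) = {$, end, if}
FOLLOW(N) = {$, end, if}
FOLLOW(D) = {$, end, if}
Cell M[D, end] receives both D → S and D → N if false S — the grammar is not LL(1).

No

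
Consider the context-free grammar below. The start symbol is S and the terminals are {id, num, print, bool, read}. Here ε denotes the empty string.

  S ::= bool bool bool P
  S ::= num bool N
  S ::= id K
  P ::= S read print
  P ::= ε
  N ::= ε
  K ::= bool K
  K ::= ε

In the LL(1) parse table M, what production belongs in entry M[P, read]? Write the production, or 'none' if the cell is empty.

FIRST(S) = {bool, id, num}
FIRST(N) = {ε}
FIRST(K) = {ε, bool}
FIRST(P) = {ε, bool, id, num}  (via S read print)
FOLLOW(S) includes $ since S is the start symbol.
FOLLOW(S): in P::=S read print, S is followed by read print with FIRST {read}. Thus FOLLOW(S) = {$, read}.
FOLLOW(P): in S::=bool bool bool P, the suffix after P is empty, so FOLLOW(P) ⊇ FOLLOW(S) = {$, read}. Thus FOLLOW(P) = {$, read}.
For P ::= S read print: FIRST(S read print) = {bool, id, num}, so it goes in M[P, t] for t ∈ {bool, id, num}.
For P ::= ε: FIRST(ε) = {ε}, so it goes in M[P, t] for t ∈ {}; since ε ∈ FIRST, also for every t ∈ FOLLOW(P) = {$, read}.

P ::= ε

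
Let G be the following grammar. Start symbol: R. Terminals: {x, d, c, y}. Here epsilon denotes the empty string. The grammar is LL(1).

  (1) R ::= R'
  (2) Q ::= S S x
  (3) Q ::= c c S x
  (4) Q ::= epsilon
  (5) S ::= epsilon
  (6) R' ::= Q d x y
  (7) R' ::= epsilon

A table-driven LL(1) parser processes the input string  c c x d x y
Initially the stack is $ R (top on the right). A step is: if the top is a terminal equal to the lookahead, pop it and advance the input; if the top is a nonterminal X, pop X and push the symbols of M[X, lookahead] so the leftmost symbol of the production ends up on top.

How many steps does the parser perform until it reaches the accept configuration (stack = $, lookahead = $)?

      Stack            Input          Action
   1  $ R              c c x d x y $  expand R ::= R'
   2  $ R'             c c x d x y $  expand R' ::= Q d x y
   3  $ y x d Q        c c x d x y $  expand Q ::= c c S x
   4  $ y x d x S c c  c c x d x y $  match c
   5  $ y x d x S c    c x d x y $    match c
   6  $ y x d x S      x d x y $      expand S ::= epsilon
   7  $ y x d x        x d x y $      match x
   8  $ y x d          d x y $        match d
   9  $ y x            x y $          match x
  10  $ y              y $            match y
Accept reached after 10 steps.

10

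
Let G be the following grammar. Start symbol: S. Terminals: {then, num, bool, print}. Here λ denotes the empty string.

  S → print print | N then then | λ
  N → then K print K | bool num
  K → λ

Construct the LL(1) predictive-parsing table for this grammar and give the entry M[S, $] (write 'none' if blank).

S → λ

FIRST(N): from N→then K print K we get {then}; from N→bool num we get {bool}. So FIRST(N) = {bool, then}.
FIRST(K): from K→λ we get {λ}. So FIRST(K) = {λ}.
FIRST(S): from S→print print we get {print}; from S→N then then we get {bool, then}; from S→λ we get {λ}. So FIRST(S) = {λ, bool, print, then}.
FOLLOW(S) includes $ since S is the start symbol.
FOLLOW(S): S appears on no right-hand side. Thus FOLLOW(S) = {$}.
For S → print print: FIRST(print print) = {print}, so it goes in M[S, t] for t ∈ {print}.
For S → N then then: FIRST(N then then) = {bool, then}, so it goes in M[S, t] for t ∈ {bool, then}.
For S → λ: FIRST(λ) = {λ}, so it goes in M[S, t] for t ∈ {}; since λ ∈ FIRST, also for every t ∈ FOLLOW(S) = {$}.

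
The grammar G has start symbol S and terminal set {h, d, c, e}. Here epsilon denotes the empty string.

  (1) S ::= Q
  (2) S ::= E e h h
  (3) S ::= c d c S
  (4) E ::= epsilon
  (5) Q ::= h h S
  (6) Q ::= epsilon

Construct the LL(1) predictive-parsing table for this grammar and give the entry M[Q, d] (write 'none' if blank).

FIRST(E) = {epsilon}
FIRST(Q) = {epsilon, h}
FIRST(S) = {epsilon, c, e, h}  (via Q, E e h h)
FOLLOW(S) includes $ since S is the start symbol.
FOLLOW(S): in S::=c d c S, the suffix after S is empty (adds nothing new); in Q::=h h S, the suffix after S is empty, so FOLLOW(S) ⊇ FOLLOW(Q) = {$}. Thus FOLLOW(S) = {$}.
FOLLOW(Q): in S::=Q, the suffix after Q is empty, so FOLLOW(Q) ⊇ FOLLOW(S) = {$}. Thus FOLLOW(Q) = {$}.
For Q ::= h h S: FIRST(h h S) = {h}, so it goes in M[Q, t] for t ∈ {h}.
For Q ::= epsilon: FIRST(epsilon) = {epsilon}, so it goes in M[Q, t] for t ∈ {}; since epsilon ∈ FIRST, also for every t ∈ FOLLOW(Q) = {$}.
None of these place a production in M[Q, d].

none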